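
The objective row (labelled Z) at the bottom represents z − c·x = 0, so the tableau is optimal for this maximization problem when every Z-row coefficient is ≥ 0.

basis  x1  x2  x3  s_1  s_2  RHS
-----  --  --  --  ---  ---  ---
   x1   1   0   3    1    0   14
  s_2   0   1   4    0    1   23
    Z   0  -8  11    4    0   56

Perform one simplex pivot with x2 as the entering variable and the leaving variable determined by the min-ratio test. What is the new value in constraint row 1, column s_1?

Ratio test on column x2 — row 1: entry 0 ≤ 0; row 2: 23/1 = 23. Minimum is 23 at row 2 (s_2 leaves); pivot element 1.
Divide row 2 by 1; eliminate column x2 from the other rows.
Row 1 update in column s_1: 1 − 0·0 = 1.

1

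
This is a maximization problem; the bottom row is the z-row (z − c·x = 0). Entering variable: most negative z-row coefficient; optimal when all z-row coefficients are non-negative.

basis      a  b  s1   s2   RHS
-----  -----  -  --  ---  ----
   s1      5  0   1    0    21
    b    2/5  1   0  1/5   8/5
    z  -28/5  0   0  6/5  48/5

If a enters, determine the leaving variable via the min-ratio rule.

b

Column a entries and ratios — s1: 21/5 = 21/5; b: (8/5)/(2/5) = 4.
Smallest ratio is 4 in the row of b, so b leaves.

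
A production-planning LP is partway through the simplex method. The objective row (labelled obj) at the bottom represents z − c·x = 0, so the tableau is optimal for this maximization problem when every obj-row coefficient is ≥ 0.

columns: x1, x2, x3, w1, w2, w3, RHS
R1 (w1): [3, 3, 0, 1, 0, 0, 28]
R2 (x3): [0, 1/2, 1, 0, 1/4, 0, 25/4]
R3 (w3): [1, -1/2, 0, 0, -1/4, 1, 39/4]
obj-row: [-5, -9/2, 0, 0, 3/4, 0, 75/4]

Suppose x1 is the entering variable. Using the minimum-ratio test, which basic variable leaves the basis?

w1

Column x1 entries and ratios — w1: 28/3 = 28/3; x3: 0 ≤ 0, skip; w3: (39/4)/1 = 39/4.
Smallest ratio is 28/3 in the row of w1, so w1 leaves.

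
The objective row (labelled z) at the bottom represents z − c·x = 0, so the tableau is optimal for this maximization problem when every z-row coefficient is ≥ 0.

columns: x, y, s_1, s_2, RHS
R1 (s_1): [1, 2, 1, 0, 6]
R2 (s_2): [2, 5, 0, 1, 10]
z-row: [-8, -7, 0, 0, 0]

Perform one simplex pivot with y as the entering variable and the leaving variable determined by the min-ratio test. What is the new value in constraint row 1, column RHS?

Ratio test on column y — row 1: 6/2 = 3; row 2: 10/5 = 2. Minimum is 2 at row 2 (s_2 leaves); pivot element 5.
Divide row 2 by 5; eliminate column y from the other rows.
Row 1 update in column RHS: 6 − 2·2 = 2.

2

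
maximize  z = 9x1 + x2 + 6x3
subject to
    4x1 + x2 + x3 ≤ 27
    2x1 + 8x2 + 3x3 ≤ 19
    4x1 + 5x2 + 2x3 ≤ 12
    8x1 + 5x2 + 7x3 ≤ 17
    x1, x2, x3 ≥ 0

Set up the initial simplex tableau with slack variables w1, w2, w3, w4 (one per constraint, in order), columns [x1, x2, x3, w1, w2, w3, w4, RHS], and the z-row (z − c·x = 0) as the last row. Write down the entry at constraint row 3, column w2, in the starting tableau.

0

Slack w2 belongs to constraint 2; its column is the unit vector e_2, so the entry in row 3 is 0.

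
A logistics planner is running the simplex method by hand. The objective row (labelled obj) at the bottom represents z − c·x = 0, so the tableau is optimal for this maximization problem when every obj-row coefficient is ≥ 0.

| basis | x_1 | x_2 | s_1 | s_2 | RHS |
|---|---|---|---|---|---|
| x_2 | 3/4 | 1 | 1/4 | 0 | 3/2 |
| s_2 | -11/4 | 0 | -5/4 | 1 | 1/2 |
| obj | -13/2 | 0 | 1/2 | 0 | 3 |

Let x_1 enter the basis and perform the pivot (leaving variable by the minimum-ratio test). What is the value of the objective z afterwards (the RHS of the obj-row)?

Ratio test on column x_1 — row 1: (3/2)/(3/4) = 2; row 2: entry -11/4 ≤ 0. Minimum is 2 at row 1 (x_2 leaves); pivot element 3/4.
Pivot on row 1; the obj-row RHS becomes 3 − (-13/2)·2 = 16.

16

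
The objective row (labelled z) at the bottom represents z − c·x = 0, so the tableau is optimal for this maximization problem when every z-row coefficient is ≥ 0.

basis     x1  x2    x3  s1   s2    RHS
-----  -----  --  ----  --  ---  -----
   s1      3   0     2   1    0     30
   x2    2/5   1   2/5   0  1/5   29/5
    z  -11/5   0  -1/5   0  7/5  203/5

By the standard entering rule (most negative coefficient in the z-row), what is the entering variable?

x1

Negative z-row entries: x1: -11/5, x3: -1/5.
The most negative is -11/5 in column x1, so x1 enters.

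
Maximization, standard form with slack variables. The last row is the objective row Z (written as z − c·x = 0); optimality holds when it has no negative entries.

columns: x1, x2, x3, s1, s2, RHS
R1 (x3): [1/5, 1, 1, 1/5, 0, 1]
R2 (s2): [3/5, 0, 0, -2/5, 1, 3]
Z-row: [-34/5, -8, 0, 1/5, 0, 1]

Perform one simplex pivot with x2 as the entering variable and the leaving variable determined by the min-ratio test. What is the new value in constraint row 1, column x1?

Ratio test on column x2 — row 1: 1/1 = 1; row 2: entry 0 ≤ 0. Minimum is 1 at row 1 (x3 leaves); pivot element 1.
Divide row 1 by 1; eliminate column x2 from the other rows.
In the new row 1, the x1 entry is the old entry divided by the pivot: (1/5)/1 = 1/5.

1/5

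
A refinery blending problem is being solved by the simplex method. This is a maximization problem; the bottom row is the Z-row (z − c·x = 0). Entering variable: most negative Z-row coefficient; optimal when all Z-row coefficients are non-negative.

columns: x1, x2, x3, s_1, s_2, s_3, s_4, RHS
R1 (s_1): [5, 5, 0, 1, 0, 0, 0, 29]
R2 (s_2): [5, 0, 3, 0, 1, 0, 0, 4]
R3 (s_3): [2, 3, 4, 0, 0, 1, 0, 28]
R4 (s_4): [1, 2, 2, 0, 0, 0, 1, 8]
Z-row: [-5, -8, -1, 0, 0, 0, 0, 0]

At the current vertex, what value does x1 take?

0

x1 is not in the basis, so in the current basic feasible solution x1 = 0.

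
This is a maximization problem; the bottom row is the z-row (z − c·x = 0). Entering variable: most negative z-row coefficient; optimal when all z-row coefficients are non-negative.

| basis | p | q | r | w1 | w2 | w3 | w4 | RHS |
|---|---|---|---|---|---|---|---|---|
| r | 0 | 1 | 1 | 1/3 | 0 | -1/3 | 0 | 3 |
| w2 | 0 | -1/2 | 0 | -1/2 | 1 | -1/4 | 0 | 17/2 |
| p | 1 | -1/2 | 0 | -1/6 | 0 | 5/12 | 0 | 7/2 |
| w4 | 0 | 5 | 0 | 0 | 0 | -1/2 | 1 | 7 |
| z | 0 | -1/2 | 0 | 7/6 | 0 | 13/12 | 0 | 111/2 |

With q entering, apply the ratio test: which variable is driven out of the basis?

Column q entries and ratios — r: 3/1 = 3; w2: -1/2 ≤ 0, skip; p: -1/2 ≤ 0, skip; w4: 7/5 = 7/5.
Smallest ratio is 7/5 in the row of w4, so w4 leaves.

w4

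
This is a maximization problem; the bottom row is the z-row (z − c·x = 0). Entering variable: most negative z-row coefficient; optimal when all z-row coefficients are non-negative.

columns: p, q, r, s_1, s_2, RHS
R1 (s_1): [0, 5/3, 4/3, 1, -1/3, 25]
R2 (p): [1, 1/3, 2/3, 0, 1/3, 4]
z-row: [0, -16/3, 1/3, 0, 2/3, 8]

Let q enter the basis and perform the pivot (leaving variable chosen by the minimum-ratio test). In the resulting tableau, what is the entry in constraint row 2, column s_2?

1

Ratio test on column q — row 1: 25/(5/3) = 15; row 2: 4/(1/3) = 12. Minimum is 12 at row 2 (p leaves); pivot element 1/3.
Divide row 2 by 1/3; eliminate column q from the other rows.
In the new row 2, the s_2 entry is the old entry divided by the pivot: (1/3)/(1/3) = 1.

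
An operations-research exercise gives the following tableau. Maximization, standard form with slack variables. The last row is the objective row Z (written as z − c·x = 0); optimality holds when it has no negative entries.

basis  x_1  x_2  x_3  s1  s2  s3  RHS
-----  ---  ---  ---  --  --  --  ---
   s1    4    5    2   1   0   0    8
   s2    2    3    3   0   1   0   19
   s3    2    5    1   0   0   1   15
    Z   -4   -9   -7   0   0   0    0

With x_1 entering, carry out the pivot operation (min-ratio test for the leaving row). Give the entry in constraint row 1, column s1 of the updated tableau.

Ratio test on column x_1 — row 1: 8/4 = 2; row 2: 19/2 = 19/2; row 3: 15/2 = 15/2. Minimum is 2 at row 1 (s1 leaves); pivot element 4.
Divide row 1 by 4; eliminate column x_1 from the other rows.
In the new row 1, the s1 entry is the old entry divided by the pivot: 1/4 = 1/4.

1/4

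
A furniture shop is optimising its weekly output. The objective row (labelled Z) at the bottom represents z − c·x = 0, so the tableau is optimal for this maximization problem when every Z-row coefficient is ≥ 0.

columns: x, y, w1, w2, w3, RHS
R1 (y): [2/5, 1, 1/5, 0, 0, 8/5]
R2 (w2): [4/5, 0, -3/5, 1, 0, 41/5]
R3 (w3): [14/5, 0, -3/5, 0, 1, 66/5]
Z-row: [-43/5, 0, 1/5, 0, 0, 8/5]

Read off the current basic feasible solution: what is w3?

66/5

w3 is basic (row 3); its value is the RHS of that row, 66/5.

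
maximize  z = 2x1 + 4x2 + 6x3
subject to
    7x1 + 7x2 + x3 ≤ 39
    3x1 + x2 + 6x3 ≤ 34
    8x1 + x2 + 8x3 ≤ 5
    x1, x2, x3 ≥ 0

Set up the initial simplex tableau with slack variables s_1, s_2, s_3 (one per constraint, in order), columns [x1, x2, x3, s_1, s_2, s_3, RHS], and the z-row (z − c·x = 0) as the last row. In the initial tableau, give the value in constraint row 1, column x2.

7

Constraint 1 has coefficient 7 on x2.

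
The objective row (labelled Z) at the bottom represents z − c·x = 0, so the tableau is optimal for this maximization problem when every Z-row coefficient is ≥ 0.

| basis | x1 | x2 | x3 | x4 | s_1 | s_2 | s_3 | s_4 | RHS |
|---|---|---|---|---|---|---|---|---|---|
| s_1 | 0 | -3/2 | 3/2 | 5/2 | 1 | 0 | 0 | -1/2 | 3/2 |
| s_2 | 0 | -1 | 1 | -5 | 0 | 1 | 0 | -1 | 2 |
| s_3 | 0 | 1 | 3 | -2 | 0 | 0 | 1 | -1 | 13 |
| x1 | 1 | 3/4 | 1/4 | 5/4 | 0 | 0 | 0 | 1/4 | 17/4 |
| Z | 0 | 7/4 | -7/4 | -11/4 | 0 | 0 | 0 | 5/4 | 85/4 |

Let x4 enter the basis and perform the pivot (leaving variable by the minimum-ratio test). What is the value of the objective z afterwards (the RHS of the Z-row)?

Ratio test on column x4 — row 1: (3/2)/(5/2) = 3/5; row 2: entry -5 ≤ 0; row 3: entry -2 ≤ 0; row 4: (17/4)/(5/4) = 17/5. Minimum is 3/5 at row 1 (s_1 leaves); pivot element 5/2.
Pivot on row 1; the Z-row RHS becomes 85/4 − (-11/4)·(3/5) = 229/10.

229/10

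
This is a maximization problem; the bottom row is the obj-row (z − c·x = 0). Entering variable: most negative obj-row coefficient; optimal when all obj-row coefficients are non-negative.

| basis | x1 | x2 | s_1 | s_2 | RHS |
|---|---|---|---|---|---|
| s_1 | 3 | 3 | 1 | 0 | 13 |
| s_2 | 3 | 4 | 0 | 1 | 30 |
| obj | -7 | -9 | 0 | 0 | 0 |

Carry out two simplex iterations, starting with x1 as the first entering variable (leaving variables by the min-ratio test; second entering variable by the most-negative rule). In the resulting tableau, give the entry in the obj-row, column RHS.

39

Ratio test on column x1 — row 1: 13/3 = 13/3; row 2: 30/3 = 10. Minimum is 13/3 at row 1 (s_1 leaves); pivot element 3.
Divide row 1 by 3; eliminate column x1 from the other rows.
Second iteration: most negative obj-row entry is -2 in column x2, so x2 enters.
Ratio test on column x2 — row 1: (13/3)/1 = 13/3; row 2: 17/1 = 17. Minimum is 13/3 at row 1 (x1 leaves); pivot element 1.
Divide row 1 by 1; eliminate column x2 from the other rows.
After both pivots, the entry at the obj-row, column RHS is 39.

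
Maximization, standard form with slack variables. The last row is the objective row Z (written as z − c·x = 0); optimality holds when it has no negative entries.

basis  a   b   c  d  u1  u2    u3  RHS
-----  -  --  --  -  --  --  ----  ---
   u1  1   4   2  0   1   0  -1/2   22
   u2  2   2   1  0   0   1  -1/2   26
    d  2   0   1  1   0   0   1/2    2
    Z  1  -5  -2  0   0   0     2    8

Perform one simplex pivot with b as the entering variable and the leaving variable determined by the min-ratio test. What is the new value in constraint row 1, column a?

Ratio test on column b — row 1: 22/4 = 11/2; row 2: 26/2 = 13; row 3: entry 0 ≤ 0. Minimum is 11/2 at row 1 (u1 leaves); pivot element 4.
Divide row 1 by 4; eliminate column b from the other rows.
In the new row 1, the a entry is the old entry divided by the pivot: 1/4 = 1/4.

1/4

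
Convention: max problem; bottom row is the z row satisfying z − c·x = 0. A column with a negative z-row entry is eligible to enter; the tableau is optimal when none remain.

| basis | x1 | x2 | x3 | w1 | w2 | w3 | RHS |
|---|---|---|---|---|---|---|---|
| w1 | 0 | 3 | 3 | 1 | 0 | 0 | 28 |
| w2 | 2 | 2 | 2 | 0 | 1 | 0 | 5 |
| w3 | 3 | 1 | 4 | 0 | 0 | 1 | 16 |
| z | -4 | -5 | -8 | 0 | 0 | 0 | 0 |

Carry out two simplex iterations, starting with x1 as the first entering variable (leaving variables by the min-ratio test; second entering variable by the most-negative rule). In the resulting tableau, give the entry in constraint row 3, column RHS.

Ratio test on column x1 — row 1: entry 0 ≤ 0; row 2: 5/2 = 5/2; row 3: 16/3 = 16/3. Minimum is 5/2 at row 2 (w2 leaves); pivot element 2.
Divide row 2 by 2; eliminate column x1 from the other rows.
Second iteration: most negative z-row entry is -4 in column x3, so x3 enters.
Ratio test on column x3 — row 1: 28/3 = 28/3; row 2: (5/2)/1 = 5/2; row 3: (17/2)/1 = 17/2. Minimum is 5/2 at row 2 (x1 leaves); pivot element 1.
Divide row 2 by 1; eliminate column x3 from the other rows.
After both pivots, the entry at constraint row 3, column RHS is 6.

6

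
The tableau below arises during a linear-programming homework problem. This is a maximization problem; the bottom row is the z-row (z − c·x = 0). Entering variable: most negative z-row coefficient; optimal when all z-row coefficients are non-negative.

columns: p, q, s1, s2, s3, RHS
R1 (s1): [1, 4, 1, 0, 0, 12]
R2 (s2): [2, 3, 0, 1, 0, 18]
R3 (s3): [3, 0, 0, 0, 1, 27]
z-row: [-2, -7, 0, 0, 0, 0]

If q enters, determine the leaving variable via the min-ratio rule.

s1

Column q entries and ratios — s1: 12/4 = 3; s2: 18/3 = 6; s3: 0 ≤ 0, skip.
Smallest ratio is 3 in the row of s1, so s1 leaves.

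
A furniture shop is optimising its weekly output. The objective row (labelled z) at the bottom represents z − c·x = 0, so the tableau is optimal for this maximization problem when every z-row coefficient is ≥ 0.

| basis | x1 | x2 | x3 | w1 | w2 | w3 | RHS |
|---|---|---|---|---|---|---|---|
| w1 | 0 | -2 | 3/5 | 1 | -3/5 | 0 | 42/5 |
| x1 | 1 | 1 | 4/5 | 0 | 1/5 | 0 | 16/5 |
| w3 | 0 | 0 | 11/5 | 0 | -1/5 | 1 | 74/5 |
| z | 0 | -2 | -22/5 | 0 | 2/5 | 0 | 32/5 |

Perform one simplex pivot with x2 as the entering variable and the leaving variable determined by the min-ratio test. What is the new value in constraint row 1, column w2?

-1/5

Ratio test on column x2 — row 1: entry -2 ≤ 0; row 2: (16/5)/1 = 16/5; row 3: entry 0 ≤ 0. Minimum is 16/5 at row 2 (x1 leaves); pivot element 1.
Divide row 2 by 1; eliminate column x2 from the other rows.
Row 1 update in column w2: -3/5 − (-2)·(1/5) = -1/5.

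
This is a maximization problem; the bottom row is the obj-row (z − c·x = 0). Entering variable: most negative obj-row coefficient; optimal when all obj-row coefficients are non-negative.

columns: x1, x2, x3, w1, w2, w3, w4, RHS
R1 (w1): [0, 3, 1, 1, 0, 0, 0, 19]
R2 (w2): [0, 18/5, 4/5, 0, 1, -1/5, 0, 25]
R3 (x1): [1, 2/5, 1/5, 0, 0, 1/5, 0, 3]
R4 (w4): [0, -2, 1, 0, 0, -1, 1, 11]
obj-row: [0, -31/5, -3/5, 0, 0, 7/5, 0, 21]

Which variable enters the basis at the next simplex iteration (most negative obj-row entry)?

x2

Negative obj-row entries: x2: -31/5, x3: -3/5.
The most negative is -31/5 in column x2, so x2 enters.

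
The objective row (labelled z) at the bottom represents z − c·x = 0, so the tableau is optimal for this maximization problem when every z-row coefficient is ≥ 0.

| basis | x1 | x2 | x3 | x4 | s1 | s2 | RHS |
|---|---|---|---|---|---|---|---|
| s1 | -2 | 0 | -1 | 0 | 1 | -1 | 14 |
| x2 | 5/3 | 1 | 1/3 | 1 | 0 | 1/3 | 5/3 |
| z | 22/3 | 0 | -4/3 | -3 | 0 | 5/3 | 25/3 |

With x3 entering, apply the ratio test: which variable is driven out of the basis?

x2

Column x3 entries and ratios — s1: -1 ≤ 0, skip; x2: (5/3)/(1/3) = 5.
Smallest ratio is 5 in the row of x2, so x2 leaves.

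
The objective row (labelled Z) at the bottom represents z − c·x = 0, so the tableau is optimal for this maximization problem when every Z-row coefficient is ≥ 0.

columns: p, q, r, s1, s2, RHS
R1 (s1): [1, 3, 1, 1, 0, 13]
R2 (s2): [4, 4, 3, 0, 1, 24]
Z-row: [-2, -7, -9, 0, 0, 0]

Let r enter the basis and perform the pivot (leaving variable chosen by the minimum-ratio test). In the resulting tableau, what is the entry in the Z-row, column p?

10

Ratio test on column r — row 1: 13/1 = 13; row 2: 24/3 = 8. Minimum is 8 at row 2 (s2 leaves); pivot element 3.
Divide row 2 by 3; eliminate column r from the other rows.
Z-row update in column p: -2 − (-9)·(4/3) = 10.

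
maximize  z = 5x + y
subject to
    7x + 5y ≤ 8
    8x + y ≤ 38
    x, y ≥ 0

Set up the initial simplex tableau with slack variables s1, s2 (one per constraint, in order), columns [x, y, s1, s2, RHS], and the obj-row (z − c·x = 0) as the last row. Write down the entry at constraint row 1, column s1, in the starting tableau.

1

Slack s1 belongs to constraint 1; its column is the unit vector e_1, so the entry in row 1 is 1.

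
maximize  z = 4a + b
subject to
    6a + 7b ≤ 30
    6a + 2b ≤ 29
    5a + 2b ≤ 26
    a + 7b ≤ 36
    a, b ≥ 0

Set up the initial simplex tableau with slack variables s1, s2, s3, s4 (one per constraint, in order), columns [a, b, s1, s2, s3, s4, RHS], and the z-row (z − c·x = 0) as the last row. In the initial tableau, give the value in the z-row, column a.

The z-row carries the negated objective coefficients: the a entry is -4.

-4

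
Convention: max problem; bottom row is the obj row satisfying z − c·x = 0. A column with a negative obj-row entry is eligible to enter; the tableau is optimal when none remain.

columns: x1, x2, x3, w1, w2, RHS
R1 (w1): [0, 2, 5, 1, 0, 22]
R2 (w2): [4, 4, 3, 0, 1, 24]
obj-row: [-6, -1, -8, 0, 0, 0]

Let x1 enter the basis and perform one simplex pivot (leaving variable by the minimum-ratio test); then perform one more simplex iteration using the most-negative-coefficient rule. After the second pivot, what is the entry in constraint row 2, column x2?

Ratio test on column x1 — row 1: entry 0 ≤ 0; row 2: 24/4 = 6. Minimum is 6 at row 2 (w2 leaves); pivot element 4.
Divide row 2 by 4; eliminate column x1 from the other rows.
Second iteration: most negative obj-row entry is -7/2 in column x3, so x3 enters.
Ratio test on column x3 — row 1: 22/5 = 22/5; row 2: 6/(3/4) = 8. Minimum is 22/5 at row 1 (w1 leaves); pivot element 5.
Divide row 1 by 5; eliminate column x3 from the other rows.
After both pivots, the entry at constraint row 2, column x2 is 7/10.

7/10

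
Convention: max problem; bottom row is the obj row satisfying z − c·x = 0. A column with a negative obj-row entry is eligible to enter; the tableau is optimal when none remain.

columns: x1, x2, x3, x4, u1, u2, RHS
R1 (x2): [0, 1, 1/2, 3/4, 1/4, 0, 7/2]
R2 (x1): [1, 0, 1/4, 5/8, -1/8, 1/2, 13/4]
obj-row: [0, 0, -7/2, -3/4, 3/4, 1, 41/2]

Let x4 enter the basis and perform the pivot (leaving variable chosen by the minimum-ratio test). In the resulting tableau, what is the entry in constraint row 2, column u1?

-1/3

Ratio test on column x4 — row 1: (7/2)/(3/4) = 14/3; row 2: (13/4)/(5/8) = 26/5. Minimum is 14/3 at row 1 (x2 leaves); pivot element 3/4.
Divide row 1 by 3/4; eliminate column x4 from the other rows.
Row 2 update in column u1: -1/8 − (5/8)·(1/3) = -1/3.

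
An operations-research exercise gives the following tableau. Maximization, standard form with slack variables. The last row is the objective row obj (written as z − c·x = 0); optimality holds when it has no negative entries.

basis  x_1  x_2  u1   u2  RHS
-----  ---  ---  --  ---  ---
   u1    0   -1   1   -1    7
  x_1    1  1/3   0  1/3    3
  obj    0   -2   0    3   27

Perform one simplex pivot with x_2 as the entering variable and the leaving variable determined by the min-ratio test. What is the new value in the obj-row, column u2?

5

Ratio test on column x_2 — row 1: entry -1 ≤ 0; row 2: 3/(1/3) = 9. Minimum is 9 at row 2 (x_1 leaves); pivot element 1/3.
Divide row 2 by 1/3; eliminate column x_2 from the other rows.
obj-row update in column u2: 3 − (-2)·1 = 5.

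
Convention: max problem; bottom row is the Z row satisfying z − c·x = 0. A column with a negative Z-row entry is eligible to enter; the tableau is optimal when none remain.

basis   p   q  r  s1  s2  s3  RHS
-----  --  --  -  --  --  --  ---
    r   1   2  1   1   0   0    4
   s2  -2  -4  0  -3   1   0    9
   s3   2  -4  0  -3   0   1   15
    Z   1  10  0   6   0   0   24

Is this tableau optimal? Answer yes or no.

yes

Every Z-row coefficient is ≥ 0, so the tableau is optimal.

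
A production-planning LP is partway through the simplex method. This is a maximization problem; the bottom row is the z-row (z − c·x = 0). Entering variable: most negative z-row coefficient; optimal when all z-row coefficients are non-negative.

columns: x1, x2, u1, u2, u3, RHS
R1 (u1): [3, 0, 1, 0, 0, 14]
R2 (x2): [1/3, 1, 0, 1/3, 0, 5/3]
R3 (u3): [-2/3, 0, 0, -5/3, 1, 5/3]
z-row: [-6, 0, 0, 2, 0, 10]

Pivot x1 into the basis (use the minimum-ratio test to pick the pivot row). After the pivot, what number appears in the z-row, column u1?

Ratio test on column x1 — row 1: 14/3 = 14/3; row 2: (5/3)/(1/3) = 5; row 3: entry -2/3 ≤ 0. Minimum is 14/3 at row 1 (u1 leaves); pivot element 3.
Divide row 1 by 3; eliminate column x1 from the other rows.
z-row update in column u1: 0 − (-6)·(1/3) = 2.

2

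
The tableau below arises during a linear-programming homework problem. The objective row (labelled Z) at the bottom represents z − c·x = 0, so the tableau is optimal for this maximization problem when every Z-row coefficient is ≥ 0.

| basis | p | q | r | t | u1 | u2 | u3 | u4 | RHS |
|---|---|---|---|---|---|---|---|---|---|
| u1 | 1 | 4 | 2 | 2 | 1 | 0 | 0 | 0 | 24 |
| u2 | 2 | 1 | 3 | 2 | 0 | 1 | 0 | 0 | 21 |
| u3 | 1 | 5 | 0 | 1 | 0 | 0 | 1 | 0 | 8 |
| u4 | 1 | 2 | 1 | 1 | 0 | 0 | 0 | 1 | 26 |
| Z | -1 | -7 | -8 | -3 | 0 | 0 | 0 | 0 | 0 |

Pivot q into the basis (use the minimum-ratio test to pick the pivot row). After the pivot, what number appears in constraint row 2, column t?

Ratio test on column q — row 1: 24/4 = 6; row 2: 21/1 = 21; row 3: 8/5 = 8/5; row 4: 26/2 = 13. Minimum is 8/5 at row 3 (u3 leaves); pivot element 5.
Divide row 3 by 5; eliminate column q from the other rows.
Row 2 update in column t: 2 − 1·(1/5) = 9/5.

9/5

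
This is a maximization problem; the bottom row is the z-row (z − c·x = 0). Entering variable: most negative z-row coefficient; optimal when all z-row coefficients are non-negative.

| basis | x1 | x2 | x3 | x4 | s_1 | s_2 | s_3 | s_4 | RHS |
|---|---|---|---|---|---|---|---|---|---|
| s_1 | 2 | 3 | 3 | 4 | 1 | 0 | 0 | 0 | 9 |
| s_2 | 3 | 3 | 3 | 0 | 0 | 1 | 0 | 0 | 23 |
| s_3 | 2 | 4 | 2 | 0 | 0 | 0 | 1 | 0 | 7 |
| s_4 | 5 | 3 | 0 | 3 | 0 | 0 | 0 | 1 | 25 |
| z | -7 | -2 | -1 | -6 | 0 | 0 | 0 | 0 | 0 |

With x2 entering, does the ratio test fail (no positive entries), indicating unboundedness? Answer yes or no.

Column x2 has positive entries in row(s) 1, 2, 3, 4, so the ratio test bounds it — not unbounded.

no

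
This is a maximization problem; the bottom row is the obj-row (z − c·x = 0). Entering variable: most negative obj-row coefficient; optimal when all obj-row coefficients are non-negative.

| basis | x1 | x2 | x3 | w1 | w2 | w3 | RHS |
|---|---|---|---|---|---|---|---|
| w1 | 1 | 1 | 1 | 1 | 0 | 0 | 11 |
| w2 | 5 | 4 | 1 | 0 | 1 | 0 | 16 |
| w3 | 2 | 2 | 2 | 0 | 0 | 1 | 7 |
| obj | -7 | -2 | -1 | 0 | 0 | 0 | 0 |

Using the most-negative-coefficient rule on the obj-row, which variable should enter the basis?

Negative obj-row entries: x1: -7, x2: -2, x3: -1.
The most negative is -7 in column x1, so x1 enters.

x1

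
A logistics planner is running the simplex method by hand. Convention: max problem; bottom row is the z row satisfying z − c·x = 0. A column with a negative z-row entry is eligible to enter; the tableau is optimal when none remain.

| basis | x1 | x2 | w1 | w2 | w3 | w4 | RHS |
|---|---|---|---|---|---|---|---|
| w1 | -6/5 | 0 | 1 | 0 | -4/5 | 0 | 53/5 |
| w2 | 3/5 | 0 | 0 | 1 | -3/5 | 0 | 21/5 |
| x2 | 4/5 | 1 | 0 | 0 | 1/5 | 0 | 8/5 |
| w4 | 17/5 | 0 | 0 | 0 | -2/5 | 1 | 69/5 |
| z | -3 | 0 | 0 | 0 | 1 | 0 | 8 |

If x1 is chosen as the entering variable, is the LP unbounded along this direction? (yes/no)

Column x1 has positive entries in row(s) 2, 3, 4, so the ratio test bounds it — not unbounded.

no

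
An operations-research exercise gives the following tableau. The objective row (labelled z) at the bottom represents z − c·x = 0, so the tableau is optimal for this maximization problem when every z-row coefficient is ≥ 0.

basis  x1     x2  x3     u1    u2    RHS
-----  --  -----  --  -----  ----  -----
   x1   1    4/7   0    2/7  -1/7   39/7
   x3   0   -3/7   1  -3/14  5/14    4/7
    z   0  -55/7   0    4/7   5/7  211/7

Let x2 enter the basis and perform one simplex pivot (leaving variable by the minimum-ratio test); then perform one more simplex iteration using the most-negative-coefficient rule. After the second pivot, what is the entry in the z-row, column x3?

5

Ratio test on column x2 — row 1: (39/7)/(4/7) = 39/4; row 2: entry -3/7 ≤ 0. Minimum is 39/4 at row 1 (x1 leaves); pivot element 4/7.
Divide row 1 by 4/7; eliminate column x2 from the other rows.
Second iteration: most negative z-row entry is -5/4 in column u2, so u2 enters.
Ratio test on column u2 — row 1: entry -1/4 ≤ 0; row 2: (19/4)/(1/4) = 19. Minimum is 19 at row 2 (x3 leaves); pivot element 1/4.
Divide row 2 by 1/4; eliminate column u2 from the other rows.
After both pivots, the entry at the z-row, column x3 is 5.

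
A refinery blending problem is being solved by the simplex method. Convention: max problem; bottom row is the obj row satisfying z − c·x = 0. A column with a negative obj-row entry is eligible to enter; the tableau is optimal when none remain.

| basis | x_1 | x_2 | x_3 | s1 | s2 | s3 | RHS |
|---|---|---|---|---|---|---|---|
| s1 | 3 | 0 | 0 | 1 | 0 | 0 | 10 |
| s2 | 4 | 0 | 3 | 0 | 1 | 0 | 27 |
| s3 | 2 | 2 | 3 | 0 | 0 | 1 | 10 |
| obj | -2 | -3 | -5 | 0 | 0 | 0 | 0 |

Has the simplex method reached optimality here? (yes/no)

The obj-row has a negative entry -5 in column x_3, so it is not optimal.

no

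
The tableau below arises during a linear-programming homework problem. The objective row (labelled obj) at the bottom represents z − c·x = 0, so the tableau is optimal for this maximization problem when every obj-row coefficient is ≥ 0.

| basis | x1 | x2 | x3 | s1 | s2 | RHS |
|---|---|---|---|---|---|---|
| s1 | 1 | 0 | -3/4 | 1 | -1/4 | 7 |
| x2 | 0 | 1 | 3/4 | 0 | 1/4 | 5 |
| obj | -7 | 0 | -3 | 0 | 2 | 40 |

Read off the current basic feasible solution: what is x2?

5

x2 is basic (row 2); its value is the RHS of that row, 5.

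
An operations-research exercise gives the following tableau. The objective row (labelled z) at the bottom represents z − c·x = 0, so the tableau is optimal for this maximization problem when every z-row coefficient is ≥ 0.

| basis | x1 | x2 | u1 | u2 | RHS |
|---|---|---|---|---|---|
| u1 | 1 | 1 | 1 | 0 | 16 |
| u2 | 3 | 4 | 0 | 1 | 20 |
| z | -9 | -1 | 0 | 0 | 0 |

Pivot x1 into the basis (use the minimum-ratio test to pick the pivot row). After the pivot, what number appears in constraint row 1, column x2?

-1/3

Ratio test on column x1 — row 1: 16/1 = 16; row 2: 20/3 = 20/3. Minimum is 20/3 at row 2 (u2 leaves); pivot element 3.
Divide row 2 by 3; eliminate column x1 from the other rows.
Row 1 update in column x2: 1 − 1·(4/3) = -1/3.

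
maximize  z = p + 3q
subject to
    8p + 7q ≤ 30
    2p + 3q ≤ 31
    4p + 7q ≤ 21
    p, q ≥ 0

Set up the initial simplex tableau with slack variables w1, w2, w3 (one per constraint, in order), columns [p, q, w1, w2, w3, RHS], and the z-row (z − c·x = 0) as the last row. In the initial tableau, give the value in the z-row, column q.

-3

The z-row carries the negated objective coefficients: the q entry is -3.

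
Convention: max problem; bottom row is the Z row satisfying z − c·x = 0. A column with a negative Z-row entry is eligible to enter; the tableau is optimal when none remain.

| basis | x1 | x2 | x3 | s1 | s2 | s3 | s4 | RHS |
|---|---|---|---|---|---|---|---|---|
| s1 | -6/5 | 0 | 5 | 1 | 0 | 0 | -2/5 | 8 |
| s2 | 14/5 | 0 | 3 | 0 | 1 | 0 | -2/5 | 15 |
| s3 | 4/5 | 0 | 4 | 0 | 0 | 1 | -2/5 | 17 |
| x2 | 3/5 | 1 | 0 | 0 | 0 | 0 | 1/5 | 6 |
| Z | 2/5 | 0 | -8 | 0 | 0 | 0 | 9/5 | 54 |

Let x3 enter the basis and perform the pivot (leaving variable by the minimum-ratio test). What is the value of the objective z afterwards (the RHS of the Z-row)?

334/5

Ratio test on column x3 — row 1: 8/5 = 8/5; row 2: 15/3 = 5; row 3: 17/4 = 17/4; row 4: entry 0 ≤ 0. Minimum is 8/5 at row 1 (s1 leaves); pivot element 5.
Pivot on row 1; the Z-row RHS becomes 54 − (-8)·(8/5) = 334/5.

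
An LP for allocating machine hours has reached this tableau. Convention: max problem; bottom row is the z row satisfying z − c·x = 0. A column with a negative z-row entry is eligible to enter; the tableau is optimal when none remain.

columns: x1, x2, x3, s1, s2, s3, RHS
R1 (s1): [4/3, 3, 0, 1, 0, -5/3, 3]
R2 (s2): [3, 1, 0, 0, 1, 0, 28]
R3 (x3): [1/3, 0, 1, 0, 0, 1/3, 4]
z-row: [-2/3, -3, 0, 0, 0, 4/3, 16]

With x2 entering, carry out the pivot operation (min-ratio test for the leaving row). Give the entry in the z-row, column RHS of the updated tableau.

19

Ratio test on column x2 — row 1: 3/3 = 1; row 2: 28/1 = 28; row 3: entry 0 ≤ 0. Minimum is 1 at row 1 (s1 leaves); pivot element 3.
Divide row 1 by 3; eliminate column x2 from the other rows.
z-row update in column RHS: 16 − (-3)·1 = 19.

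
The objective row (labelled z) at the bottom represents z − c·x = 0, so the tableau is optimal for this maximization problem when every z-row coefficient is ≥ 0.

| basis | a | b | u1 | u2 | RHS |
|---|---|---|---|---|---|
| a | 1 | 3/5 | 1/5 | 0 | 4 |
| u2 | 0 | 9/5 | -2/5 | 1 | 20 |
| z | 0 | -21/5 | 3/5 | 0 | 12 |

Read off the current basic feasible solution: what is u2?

u2 is basic (row 2); its value is the RHS of that row, 20.

20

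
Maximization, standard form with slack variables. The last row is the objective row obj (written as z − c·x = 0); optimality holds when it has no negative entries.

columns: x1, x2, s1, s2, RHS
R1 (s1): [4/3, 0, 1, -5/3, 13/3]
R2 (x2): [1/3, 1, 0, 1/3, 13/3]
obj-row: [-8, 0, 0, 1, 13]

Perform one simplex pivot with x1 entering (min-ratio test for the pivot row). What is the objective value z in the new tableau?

Ratio test on column x1 — row 1: (13/3)/(4/3) = 13/4; row 2: (13/3)/(1/3) = 13. Minimum is 13/4 at row 1 (s1 leaves); pivot element 4/3.
Pivot on row 1; the obj-row RHS becomes 13 − (-8)·(13/4) = 39.

39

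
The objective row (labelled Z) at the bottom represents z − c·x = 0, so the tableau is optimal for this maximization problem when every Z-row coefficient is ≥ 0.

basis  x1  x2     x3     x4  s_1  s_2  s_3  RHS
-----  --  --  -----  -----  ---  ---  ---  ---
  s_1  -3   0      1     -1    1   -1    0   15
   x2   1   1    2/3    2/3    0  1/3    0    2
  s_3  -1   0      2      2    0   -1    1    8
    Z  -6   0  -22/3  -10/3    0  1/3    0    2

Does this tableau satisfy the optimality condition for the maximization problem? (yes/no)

no

The Z-row has a negative entry -22/3 in column x3, so it is not optimal.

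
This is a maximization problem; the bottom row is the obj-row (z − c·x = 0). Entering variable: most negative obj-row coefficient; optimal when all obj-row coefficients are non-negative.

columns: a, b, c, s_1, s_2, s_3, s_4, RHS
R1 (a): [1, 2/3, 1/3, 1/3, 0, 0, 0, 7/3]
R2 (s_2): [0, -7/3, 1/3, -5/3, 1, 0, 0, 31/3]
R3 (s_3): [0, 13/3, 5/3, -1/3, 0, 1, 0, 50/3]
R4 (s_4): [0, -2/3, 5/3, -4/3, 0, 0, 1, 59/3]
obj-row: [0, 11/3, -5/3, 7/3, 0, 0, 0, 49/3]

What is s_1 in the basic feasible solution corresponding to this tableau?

s_1 is not in the basis, so in the current basic feasible solution s_1 = 0.

0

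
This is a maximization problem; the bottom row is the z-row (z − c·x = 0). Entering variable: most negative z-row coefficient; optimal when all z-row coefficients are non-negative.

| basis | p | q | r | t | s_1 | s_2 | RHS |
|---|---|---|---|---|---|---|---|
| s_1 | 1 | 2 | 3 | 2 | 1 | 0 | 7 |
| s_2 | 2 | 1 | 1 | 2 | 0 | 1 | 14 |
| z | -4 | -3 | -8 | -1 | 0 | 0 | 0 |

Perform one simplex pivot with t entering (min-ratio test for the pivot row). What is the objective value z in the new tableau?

Ratio test on column t — row 1: 7/2 = 7/2; row 2: 14/2 = 7. Minimum is 7/2 at row 1 (s_1 leaves); pivot element 2.
Pivot on row 1; the z-row RHS becomes 0 − (-1)·(7/2) = 7/2.

7/2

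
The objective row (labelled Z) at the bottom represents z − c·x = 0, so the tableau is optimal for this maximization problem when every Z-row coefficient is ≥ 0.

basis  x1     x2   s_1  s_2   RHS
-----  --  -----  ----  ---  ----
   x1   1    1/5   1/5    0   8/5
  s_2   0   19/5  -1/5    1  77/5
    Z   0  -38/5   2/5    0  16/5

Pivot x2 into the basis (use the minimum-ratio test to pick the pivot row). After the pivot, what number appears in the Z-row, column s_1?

0

Ratio test on column x2 — row 1: (8/5)/(1/5) = 8; row 2: (77/5)/(19/5) = 77/19. Minimum is 77/19 at row 2 (s_2 leaves); pivot element 19/5.
Divide row 2 by 19/5; eliminate column x2 from the other rows.
Z-row update in column s_1: 2/5 − (-38/5)·(-1/19) = 0.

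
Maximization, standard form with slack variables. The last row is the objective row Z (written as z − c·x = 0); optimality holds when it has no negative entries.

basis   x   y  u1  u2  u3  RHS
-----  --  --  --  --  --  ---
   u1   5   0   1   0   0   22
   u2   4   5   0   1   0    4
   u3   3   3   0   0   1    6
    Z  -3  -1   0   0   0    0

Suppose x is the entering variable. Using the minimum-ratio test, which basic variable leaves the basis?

u2

Column x entries and ratios — u1: 22/5 = 22/5; u2: 4/4 = 1; u3: 6/3 = 2.
Smallest ratio is 1 in the row of u2, so u2 leaves.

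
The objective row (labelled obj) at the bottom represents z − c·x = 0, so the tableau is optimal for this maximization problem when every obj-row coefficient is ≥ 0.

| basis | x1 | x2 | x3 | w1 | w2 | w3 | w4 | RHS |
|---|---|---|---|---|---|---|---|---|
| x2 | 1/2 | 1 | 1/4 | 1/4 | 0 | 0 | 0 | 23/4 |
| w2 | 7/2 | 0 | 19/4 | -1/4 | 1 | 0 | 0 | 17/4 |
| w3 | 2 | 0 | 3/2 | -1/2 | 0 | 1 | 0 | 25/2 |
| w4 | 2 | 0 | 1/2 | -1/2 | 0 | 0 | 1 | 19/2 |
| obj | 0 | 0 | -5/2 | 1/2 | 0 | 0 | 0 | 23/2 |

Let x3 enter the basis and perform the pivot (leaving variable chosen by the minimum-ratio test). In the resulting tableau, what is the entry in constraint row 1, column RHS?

Ratio test on column x3 — row 1: (23/4)/(1/4) = 23; row 2: (17/4)/(19/4) = 17/19; row 3: (25/2)/(3/2) = 25/3; row 4: (19/2)/(1/2) = 19. Minimum is 17/19 at row 2 (w2 leaves); pivot element 19/4.
Divide row 2 by 19/4; eliminate column x3 from the other rows.
Row 1 update in column RHS: 23/4 − (1/4)·(17/19) = 105/19.

105/19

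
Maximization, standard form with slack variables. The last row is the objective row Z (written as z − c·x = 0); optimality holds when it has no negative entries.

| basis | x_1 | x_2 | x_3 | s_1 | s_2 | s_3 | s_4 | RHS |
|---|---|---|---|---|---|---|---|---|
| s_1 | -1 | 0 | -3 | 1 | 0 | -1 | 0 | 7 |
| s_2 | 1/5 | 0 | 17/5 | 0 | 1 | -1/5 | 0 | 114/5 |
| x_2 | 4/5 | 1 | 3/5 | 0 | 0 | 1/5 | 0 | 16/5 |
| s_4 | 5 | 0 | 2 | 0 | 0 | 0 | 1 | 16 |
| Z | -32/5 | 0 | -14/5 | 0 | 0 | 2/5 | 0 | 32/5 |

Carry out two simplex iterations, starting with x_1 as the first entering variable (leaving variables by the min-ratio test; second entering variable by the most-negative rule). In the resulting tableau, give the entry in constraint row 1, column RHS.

Ratio test on column x_1 — row 1: entry -1 ≤ 0; row 2: (114/5)/(1/5) = 114; row 3: (16/5)/(4/5) = 4; row 4: 16/5 = 16/5. Minimum is 16/5 at row 4 (s_4 leaves); pivot element 5.
Divide row 4 by 5; eliminate column x_1 from the other rows.
Second iteration: most negative Z-row entry is -6/25 in column x_3, so x_3 enters.
Ratio test on column x_3 — row 1: entry -13/5 ≤ 0; row 2: (554/25)/(83/25) = 554/83; row 3: (16/25)/(7/25) = 16/7; row 4: (16/5)/(2/5) = 8. Minimum is 16/7 at row 3 (x_2 leaves); pivot element 7/25.
Divide row 3 by 7/25; eliminate column x_3 from the other rows.
After both pivots, the entry at constraint row 1, column RHS is 113/7.

113/7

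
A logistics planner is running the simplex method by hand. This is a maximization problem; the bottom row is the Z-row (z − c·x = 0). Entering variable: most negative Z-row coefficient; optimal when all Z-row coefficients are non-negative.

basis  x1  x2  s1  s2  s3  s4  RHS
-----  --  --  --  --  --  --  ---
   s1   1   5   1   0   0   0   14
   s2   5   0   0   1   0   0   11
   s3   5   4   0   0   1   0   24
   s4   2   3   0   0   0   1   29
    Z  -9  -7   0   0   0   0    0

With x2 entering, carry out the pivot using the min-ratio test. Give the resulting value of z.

Ratio test on column x2 — row 1: 14/5 = 14/5; row 2: entry 0 ≤ 0; row 3: 24/4 = 6; row 4: 29/3 = 29/3. Minimum is 14/5 at row 1 (s1 leaves); pivot element 5.
Pivot on row 1; the Z-row RHS becomes 0 − (-7)·(14/5) = 98/5.

98/5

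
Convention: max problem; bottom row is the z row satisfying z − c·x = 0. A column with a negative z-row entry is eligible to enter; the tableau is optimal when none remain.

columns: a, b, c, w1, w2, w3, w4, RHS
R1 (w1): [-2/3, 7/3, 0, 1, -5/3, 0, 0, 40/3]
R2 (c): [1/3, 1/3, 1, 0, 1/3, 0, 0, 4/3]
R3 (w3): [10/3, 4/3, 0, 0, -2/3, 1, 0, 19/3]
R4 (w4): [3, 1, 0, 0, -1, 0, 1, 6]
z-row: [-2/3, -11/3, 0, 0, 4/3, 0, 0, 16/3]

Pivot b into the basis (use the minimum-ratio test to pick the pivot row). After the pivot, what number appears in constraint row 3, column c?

-4

Ratio test on column b — row 1: (40/3)/(7/3) = 40/7; row 2: (4/3)/(1/3) = 4; row 3: (19/3)/(4/3) = 19/4; row 4: 6/1 = 6. Minimum is 4 at row 2 (c leaves); pivot element 1/3.
Divide row 2 by 1/3; eliminate column b from the other rows.
Row 3 update in column c: 0 − (4/3)·3 = -4.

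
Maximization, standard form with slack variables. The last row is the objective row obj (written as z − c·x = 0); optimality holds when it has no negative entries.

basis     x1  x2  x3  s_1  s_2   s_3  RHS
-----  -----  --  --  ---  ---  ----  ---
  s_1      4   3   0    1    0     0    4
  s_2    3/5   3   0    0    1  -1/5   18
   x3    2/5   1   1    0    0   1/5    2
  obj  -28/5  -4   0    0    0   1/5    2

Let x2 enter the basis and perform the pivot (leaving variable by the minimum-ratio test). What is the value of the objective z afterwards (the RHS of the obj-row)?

22/3

Ratio test on column x2 — row 1: 4/3 = 4/3; row 2: 18/3 = 6; row 3: 2/1 = 2. Minimum is 4/3 at row 1 (s_1 leaves); pivot element 3.
Pivot on row 1; the obj-row RHS becomes 2 − (-4)·(4/3) = 22/3.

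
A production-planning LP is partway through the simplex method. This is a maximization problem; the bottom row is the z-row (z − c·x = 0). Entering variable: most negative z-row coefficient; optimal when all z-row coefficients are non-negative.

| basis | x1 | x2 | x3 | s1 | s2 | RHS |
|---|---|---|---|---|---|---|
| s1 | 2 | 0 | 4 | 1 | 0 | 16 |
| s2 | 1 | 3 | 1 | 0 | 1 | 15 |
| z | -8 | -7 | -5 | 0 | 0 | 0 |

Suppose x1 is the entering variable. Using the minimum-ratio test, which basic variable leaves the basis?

s1

Column x1 entries and ratios — s1: 16/2 = 8; s2: 15/1 = 15.
Smallest ratio is 8 in the row of s1, so s1 leaves.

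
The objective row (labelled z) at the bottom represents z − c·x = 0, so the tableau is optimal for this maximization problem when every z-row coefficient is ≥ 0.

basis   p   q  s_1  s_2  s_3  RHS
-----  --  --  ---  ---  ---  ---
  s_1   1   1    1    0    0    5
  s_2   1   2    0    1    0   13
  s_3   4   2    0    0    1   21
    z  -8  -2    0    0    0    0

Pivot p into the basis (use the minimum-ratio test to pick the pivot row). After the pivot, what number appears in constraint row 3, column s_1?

Ratio test on column p — row 1: 5/1 = 5; row 2: 13/1 = 13; row 3: 21/4 = 21/4. Minimum is 5 at row 1 (s_1 leaves); pivot element 1.
Divide row 1 by 1; eliminate column p from the other rows.
Row 3 update in column s_1: 0 − 4·1 = -4.

-4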